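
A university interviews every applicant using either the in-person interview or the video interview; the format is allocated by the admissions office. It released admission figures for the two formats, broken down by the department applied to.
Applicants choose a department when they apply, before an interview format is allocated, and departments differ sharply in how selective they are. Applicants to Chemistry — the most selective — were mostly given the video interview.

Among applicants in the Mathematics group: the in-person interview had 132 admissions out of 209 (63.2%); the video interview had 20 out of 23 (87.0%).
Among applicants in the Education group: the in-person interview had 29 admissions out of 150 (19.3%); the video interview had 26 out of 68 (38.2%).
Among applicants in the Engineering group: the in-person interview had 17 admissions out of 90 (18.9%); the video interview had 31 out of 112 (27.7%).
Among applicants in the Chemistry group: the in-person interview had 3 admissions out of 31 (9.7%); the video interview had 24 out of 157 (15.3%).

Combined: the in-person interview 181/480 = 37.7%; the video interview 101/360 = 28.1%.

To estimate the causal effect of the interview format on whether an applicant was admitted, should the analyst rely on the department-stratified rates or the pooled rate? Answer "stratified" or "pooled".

The stratified and pooled comparisons disagree (the video interview wins within each department; the in-person interview wins overall), so the answer turns on the causal role of department.
Nothing the interview format does changes department; the imbalance is an allocation artefact. With department also predicting the outcome, the pooled figure is confounded, and the within-stratum comparison is the causal one.
Within each level — Mathematics: 63.2% vs 87.0%; Education: 19.3% vs 38.2%; Engineering: 18.9% vs 27.7%; Chemistry: 9.7% vs 15.3% — the video interview is higher every time.

stratified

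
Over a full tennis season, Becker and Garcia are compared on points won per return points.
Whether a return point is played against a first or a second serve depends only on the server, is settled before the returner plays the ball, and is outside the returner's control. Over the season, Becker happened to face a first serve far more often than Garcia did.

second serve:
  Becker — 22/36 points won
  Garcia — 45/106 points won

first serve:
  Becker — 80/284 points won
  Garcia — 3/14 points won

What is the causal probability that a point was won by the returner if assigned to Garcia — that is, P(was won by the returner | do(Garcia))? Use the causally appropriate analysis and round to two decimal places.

0.28

Becker is higher inside every serve type stratum but Garcia is higher in aggregate. Whether to stratify depends on how serve type relates to the player.
Here serve type is a common cause — it drives both which player a case falls under and the outcome. The crude comparison mixes populations; the stratum-specific rates are the causally relevant ones.
Standardising Garcia to the population serve type mix: 0.323·45/106 + 0.677·3/14 = 0.282.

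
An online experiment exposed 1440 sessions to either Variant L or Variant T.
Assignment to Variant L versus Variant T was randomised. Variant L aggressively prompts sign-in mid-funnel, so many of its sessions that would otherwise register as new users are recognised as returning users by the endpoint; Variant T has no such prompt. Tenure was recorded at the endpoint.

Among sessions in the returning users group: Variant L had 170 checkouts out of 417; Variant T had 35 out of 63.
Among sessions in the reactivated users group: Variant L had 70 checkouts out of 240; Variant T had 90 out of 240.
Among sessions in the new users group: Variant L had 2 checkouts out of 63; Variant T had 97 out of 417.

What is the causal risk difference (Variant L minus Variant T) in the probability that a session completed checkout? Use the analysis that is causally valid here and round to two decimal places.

+0.03

The distribution of user tenure is itself part of what the variant does — it is an intermediate outcome. Holding it fixed would remove that part of the effect; the total effect is the pooled difference.
The causal difference is the pooled difference: 0.336 − 0.308 = +0.028.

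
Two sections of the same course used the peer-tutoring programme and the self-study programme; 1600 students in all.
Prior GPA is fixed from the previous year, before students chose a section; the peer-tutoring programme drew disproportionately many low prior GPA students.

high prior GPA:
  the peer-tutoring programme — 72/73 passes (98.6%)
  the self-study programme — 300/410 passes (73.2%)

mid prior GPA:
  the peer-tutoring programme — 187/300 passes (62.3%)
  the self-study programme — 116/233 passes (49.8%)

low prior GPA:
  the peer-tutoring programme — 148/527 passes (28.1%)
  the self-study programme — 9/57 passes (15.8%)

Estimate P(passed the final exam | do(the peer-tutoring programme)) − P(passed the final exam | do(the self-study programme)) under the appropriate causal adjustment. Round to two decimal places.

+0.16

Prior GPA band differs across teaching methods for reasons unrelated to any effect of the teaching method itself, and it separately predicts the outcome — a classic confounder. We must compare within prior GPA band levels.
Adjusting over the population distribution of prior GPA band: 0.302·(0.986−0.732) + 0.333·(0.623−0.498) + 0.365·(0.281−0.158) = +0.164.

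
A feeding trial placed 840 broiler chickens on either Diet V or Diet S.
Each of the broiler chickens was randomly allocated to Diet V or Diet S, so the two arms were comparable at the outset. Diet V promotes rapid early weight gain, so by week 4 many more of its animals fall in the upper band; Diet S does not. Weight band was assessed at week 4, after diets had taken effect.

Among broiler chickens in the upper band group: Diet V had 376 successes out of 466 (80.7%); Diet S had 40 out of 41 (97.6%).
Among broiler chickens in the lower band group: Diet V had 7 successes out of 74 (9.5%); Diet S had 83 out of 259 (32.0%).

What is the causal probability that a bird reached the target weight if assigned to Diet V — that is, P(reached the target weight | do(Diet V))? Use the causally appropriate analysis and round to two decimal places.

0.71

The stratified and pooled comparisons disagree (Diet S wins within each week-4 weight band; Diet V wins overall), so the answer turns on the causal role of week-4 weight band.
The distribution of week-4 weight band is itself part of what the diet does — it is an intermediate outcome. Holding it fixed would remove that part of the effect; the total effect is the pooled difference.
So P(outcome | do(Diet V)) is just the pooled rate for Diet V: 383/540 = 0.709.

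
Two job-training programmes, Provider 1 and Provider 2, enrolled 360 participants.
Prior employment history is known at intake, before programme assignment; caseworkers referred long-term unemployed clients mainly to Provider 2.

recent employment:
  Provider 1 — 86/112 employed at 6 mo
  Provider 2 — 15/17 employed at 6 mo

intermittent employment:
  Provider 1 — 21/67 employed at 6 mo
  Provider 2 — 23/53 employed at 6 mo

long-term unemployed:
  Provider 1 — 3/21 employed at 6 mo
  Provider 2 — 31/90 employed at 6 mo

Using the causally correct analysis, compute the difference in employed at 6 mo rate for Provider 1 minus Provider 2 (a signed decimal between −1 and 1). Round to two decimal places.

Prior employment history satisfies the back-door criterion: it is not a descendant of the programme, and it blocks the spurious path from programme to outcome. Adjusting for it (i.e., using the within-prior employment history rates) gives the causal effect.
Adjusting over the population distribution of prior employment history: 0.358·(0.768−0.882) + 0.333·(0.313−0.434) + 0.308·(0.143−0.344) = -0.143.

-0.14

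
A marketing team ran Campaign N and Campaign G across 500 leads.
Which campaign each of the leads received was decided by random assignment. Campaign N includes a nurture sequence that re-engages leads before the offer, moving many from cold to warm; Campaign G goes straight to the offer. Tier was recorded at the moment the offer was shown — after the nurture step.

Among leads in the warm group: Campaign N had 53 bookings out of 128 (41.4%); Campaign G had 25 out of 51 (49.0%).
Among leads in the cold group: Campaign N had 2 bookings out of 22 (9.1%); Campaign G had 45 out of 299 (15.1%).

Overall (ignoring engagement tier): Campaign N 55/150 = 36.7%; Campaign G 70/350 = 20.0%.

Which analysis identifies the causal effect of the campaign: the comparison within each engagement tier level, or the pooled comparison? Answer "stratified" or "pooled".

Campaign G is higher inside every engagement tier stratum but Campaign N is higher in aggregate. Whether to stratify depends on how engagement tier relates to the campaign.
Engagement tier is recorded after the campaign and is itself shifted by it — it sits on the causal path from campaign to outcome. Conditioning on a mediator would strip out part of the effect we want; the pooled comparison gives the total causal effect.
Pooled: Campaign N 36.7% vs Campaign G 20.0%; Campaign N is higher overall.

pooled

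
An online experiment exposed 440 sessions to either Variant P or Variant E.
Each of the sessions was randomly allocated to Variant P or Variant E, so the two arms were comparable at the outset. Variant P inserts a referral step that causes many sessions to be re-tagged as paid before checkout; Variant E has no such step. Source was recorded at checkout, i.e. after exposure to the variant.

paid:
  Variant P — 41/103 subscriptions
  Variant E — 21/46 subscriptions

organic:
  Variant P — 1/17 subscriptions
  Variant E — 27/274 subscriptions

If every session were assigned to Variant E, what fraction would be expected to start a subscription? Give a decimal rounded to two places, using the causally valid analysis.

0.15

Traffic source lies on the pathway variant → traffic source → outcome, so adjusting for it blocks the indirect effect. For the total causal effect of variant, use the unadjusted pooled rates.
So P(outcome | do(Variant E)) is just the pooled rate for Variant E: 48/320 = 0.150.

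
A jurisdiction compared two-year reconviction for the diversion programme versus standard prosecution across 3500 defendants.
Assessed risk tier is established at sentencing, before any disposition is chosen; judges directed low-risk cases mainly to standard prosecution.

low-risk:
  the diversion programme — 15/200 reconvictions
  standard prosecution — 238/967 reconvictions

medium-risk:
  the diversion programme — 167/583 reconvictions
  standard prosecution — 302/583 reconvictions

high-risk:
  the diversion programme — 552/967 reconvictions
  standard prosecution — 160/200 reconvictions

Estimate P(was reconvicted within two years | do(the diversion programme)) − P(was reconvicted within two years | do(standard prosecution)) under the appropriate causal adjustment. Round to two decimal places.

-0.21

Here assessed risk tier is a common cause — it drives both which disposition a case falls under and the outcome. The crude comparison mixes populations; the stratum-specific rates are the causally relevant ones.
Adjusting over the population distribution of assessed risk tier: 0.333·(0.075−0.246) + 0.333·(0.286−0.518) + 0.333·(0.571−0.800) = -0.211.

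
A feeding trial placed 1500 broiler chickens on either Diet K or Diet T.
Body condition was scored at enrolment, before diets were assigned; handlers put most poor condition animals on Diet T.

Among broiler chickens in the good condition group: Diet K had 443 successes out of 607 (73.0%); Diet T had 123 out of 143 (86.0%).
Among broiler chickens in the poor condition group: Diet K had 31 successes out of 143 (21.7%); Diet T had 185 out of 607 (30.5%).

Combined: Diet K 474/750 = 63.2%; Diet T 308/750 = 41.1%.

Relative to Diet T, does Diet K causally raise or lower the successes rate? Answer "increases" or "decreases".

The stratified and pooled comparisons disagree (Diet T wins within each starting body condition; Diet K wins overall), so the answer turns on the causal role of starting body condition.
Starting body condition is set before the diet has any effect — it is not caused by the diet — and it independently drives the outcome. That makes it a confounder, so the causal comparison is within starting body condition levels.
Within each level — good condition: 73.0% vs 86.0%; poor condition: 21.7% vs 30.5% — Diet T is higher every time.

decreases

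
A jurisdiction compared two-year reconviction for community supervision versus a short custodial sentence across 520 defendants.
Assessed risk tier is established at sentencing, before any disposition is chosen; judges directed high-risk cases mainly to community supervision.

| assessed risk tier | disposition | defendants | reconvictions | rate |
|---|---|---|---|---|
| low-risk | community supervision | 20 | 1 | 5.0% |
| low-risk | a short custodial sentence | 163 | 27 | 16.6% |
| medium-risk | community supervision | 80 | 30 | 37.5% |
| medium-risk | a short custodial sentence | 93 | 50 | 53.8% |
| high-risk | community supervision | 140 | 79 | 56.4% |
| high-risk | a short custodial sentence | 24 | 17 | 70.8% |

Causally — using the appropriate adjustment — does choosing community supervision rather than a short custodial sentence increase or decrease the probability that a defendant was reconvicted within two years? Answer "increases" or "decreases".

Since assessed risk tier is a pre-existing factor (not a product of the disposition) and it affects the outcome on its own, it is a confounder. The stratified rates, not the pooled rate, identify the causal effect.
Within each level — low-risk: 5.0% vs 16.6%; medium-risk: 37.5% vs 53.8%; high-risk: 56.4% vs 70.8% — community supervision is lower every time.

decreases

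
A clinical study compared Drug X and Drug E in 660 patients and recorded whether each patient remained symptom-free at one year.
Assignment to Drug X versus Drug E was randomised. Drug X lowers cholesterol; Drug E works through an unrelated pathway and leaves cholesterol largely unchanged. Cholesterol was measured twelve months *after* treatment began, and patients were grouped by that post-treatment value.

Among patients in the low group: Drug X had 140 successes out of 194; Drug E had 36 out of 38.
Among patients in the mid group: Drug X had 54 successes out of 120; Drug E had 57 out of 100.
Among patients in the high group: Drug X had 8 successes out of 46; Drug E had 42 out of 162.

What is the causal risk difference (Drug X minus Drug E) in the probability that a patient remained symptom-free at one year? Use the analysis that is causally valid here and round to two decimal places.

Cholesterol here is a post-treatment variable shaped by the drug; conditioning on it would introduce bias rather than remove it. The overall comparison is the causal one.
The causal difference is the pooled difference: 0.561 − 0.450 = +0.111.

+0.11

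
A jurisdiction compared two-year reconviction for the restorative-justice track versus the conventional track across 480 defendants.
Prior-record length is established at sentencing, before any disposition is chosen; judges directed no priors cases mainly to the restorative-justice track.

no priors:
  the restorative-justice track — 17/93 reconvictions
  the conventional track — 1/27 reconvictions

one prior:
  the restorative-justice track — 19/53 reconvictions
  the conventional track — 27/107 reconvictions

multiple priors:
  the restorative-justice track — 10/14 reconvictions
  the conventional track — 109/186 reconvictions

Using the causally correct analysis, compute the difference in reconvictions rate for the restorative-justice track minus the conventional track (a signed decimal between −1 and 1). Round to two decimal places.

Nothing the disposition does changes prior-record length; the imbalance is an allocation artefact. With prior-record length also predicting the outcome, the pooled figure is confounded, and the within-stratum comparison is the causal one.
Adjusting over the population distribution of prior-record length: 0.250·(0.183−0.037) + 0.333·(0.358−0.252) + 0.417·(0.714−0.586) = +0.125.

+0.13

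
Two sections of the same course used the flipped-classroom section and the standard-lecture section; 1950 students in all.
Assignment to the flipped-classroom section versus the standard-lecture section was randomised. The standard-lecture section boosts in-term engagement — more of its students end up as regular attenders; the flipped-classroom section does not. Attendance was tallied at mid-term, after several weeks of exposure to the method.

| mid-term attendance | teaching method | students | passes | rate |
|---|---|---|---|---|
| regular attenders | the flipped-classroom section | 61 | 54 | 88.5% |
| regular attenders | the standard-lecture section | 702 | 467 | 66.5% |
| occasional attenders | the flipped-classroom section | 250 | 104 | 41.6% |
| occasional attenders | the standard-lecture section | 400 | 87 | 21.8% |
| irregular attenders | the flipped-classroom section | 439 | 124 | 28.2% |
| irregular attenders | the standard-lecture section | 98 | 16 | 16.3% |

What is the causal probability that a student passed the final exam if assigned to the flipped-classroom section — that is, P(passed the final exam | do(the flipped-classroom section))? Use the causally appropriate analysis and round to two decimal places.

0.38

The stratified and pooled comparisons disagree (the flipped-classroom section wins within each mid-term attendance; the standard-lecture section wins overall), so the answer turns on the causal role of mid-term attendance.
Stratifying would compare teaching methods among students the teaching methods themselves sorted into mid-term attendance groups — a form of selection on an intermediate. The unconditioned pooled rates give the total causal effect.
So P(outcome | do(the flipped-classroom section)) is just the pooled rate for the flipped-classroom section: 282/750 = 0.376.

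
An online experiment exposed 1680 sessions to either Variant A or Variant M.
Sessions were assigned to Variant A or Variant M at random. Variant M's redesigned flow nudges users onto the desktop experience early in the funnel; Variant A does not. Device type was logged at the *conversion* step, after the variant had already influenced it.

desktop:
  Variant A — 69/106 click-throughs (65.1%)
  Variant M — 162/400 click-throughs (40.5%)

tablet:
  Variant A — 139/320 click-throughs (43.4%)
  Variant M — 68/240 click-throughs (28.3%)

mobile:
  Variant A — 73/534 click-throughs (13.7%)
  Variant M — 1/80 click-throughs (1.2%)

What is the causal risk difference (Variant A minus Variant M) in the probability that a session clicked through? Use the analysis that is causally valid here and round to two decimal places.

Variant A is higher inside every device type stratum but Variant M is higher in aggregate. Whether to stratify depends on how device type relates to the variant.
Device type lies on the pathway variant → device type → outcome, so adjusting for it blocks the indirect effect. For the total causal effect of variant, use the unadjusted pooled rates.
The causal difference is the pooled difference: 0.293 − 0.321 = -0.028.

-0.03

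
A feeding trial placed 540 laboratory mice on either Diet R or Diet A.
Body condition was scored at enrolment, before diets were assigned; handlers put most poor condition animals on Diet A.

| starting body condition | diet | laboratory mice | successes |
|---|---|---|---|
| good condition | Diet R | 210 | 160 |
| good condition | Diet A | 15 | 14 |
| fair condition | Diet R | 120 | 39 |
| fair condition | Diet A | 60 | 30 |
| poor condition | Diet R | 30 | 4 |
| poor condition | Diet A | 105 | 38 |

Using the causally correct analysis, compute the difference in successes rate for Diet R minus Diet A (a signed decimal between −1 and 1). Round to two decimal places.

-0.19

Nothing the diet does changes starting body condition; the imbalance is an allocation artefact. With starting body condition also predicting the outcome, the pooled figure is confounded, and the within-stratum comparison is the causal one.
Adjusting over the population distribution of starting body condition: 0.417·(0.762−0.933) + 0.333·(0.325−0.500) + 0.250·(0.133−0.362) = -0.187.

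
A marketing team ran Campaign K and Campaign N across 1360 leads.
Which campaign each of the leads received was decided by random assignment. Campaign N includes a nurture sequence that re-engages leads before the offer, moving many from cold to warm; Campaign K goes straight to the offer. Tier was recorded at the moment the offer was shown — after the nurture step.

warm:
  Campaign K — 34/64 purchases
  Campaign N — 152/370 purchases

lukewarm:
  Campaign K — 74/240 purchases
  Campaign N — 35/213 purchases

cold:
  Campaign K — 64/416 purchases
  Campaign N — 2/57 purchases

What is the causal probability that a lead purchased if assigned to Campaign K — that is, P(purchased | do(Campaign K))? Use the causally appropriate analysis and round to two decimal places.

Campaign K is higher inside every engagement tier stratum but Campaign N is higher in aggregate. Whether to stratify depends on how engagement tier relates to the campaign.
Engagement tier is downstream of the campaign. One should not condition on a consequence of treatment, so the overall rates are the right comparison.
So P(outcome | do(Campaign K)) is just the pooled rate for Campaign K: 172/720 = 0.239.

0.24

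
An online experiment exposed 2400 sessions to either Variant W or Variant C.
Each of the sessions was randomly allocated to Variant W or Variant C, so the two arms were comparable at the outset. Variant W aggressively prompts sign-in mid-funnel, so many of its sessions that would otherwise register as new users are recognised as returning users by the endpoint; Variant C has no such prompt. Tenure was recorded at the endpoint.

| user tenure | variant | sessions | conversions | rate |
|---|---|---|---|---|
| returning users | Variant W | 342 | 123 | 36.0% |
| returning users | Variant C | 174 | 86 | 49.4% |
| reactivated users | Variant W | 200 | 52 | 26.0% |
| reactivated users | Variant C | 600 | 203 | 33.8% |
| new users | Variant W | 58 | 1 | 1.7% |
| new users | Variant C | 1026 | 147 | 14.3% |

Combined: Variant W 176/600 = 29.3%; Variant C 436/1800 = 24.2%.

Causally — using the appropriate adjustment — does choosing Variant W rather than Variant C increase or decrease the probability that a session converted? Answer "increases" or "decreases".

Because the variant influences user tenure, user tenure is a post-treatment mediator, not a confounder. Stratifying on it would bias the estimate; the causal effect is the crude pooled difference.
Pooled: Variant W 29.3% vs Variant C 24.2%; Variant W is higher overall.

increases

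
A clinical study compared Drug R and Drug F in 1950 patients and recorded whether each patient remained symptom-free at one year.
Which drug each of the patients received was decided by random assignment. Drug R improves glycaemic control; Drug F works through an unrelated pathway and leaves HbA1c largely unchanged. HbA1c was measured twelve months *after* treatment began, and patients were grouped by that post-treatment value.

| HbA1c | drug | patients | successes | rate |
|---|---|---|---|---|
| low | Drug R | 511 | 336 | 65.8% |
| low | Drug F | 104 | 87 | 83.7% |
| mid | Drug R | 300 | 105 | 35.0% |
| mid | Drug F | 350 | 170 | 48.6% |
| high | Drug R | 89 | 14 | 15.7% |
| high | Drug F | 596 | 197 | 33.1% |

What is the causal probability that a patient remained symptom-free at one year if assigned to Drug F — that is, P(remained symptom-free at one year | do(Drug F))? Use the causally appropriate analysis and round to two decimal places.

0.43

HbA1c is downstream of the drug. One should not condition on a consequence of treatment, so the overall rates are the right comparison.
So P(outcome | do(Drug F)) is just the pooled rate for Drug F: 454/1050 = 0.432.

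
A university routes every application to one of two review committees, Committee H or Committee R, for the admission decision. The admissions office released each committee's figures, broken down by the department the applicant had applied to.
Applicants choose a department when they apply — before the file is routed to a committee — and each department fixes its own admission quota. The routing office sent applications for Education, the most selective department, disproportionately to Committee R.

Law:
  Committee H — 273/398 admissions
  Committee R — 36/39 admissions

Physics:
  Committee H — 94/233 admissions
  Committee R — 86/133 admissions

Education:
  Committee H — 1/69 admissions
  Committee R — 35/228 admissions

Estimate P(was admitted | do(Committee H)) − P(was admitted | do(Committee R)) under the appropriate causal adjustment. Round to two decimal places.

-0.21

The stratified and pooled comparisons disagree (Committee R wins within each department; Committee H wins overall), so the answer turns on the causal role of department.
Since department is a pre-existing factor (not a product of the review committee) and it affects the outcome on its own, it is a confounder. The stratified rates, not the pooled rate, identify the causal effect.
Adjusting over the population distribution of department: 0.397·(0.686−0.923) + 0.333·(0.403−0.647) + 0.270·(0.014−0.154) = -0.213.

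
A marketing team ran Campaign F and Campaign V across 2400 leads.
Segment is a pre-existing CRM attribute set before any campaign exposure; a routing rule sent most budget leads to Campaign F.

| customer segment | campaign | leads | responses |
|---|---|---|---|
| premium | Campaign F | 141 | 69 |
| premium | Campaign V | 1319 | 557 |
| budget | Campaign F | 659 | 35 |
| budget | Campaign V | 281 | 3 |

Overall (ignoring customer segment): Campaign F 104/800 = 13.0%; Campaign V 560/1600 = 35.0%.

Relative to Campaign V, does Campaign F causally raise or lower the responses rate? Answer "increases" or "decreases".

Within every customer segment level Campaign F has the higher rate, yet pooled Campaign V does — Simpson's reversal.
Since customer segment is a pre-existing factor (not a product of the campaign) and it affects the outcome on its own, it is a confounder. The stratified rates, not the pooled rate, identify the causal effect.
Within each level — premium: 48.9% vs 42.2%; budget: 5.3% vs 1.1% — Campaign F is higher every time.

increases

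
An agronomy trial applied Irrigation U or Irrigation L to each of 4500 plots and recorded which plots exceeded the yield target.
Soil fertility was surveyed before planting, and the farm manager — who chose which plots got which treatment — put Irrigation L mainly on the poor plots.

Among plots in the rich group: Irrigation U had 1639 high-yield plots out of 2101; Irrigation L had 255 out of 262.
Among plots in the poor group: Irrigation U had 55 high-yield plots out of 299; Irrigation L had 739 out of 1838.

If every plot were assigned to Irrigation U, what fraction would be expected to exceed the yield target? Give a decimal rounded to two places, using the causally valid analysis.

The stratified and pooled comparisons disagree (Irrigation L wins within each soil fertility; Irrigation U wins overall), so the answer turns on the causal role of soil fertility.
Here soil fertility is a common cause — it drives both which irrigation a case falls under and the outcome. The crude comparison mixes populations; the stratum-specific rates are the causally relevant ones.
Standardising Irrigation U to the population soil fertility mix: 0.525·1639/2101 + 0.475·55/299 = 0.497.

0.50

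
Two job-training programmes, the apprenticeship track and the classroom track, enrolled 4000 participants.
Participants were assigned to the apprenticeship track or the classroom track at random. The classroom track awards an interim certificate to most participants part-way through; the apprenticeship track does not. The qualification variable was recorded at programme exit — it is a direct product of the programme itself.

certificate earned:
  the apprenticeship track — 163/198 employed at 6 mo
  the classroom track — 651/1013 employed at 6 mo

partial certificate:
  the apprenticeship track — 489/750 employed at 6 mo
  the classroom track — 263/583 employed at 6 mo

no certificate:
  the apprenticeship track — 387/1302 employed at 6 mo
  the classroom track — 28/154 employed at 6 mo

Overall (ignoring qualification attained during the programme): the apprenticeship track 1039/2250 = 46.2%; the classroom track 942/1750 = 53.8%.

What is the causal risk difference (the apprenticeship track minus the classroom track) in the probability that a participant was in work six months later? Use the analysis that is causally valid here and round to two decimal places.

-0.08

Qualification attained during the programme is recorded after the programme and is itself shifted by it — it sits on the causal path from programme to outcome. Conditioning on a mediator would strip out part of the effect we want; the pooled comparison gives the total causal effect.
The causal difference is the pooled difference: 0.462 − 0.538 = -0.077.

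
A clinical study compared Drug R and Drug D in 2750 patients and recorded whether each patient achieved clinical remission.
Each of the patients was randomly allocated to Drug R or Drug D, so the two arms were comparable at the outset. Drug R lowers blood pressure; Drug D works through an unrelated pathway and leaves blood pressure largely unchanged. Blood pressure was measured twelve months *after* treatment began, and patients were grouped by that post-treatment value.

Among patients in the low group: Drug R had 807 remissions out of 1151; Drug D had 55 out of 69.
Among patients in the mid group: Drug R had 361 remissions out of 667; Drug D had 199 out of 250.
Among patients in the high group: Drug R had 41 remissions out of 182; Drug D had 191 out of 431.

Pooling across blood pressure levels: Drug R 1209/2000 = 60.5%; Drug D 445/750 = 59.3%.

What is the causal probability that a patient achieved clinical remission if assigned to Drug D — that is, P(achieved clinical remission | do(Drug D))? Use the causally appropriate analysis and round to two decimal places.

0.59

Blood pressure here is a post-treatment variable shaped by the drug; conditioning on it would introduce bias rather than remove it. The overall comparison is the causal one.
So P(outcome | do(Drug D)) is just the pooled rate for Drug D: 445/750 = 0.593.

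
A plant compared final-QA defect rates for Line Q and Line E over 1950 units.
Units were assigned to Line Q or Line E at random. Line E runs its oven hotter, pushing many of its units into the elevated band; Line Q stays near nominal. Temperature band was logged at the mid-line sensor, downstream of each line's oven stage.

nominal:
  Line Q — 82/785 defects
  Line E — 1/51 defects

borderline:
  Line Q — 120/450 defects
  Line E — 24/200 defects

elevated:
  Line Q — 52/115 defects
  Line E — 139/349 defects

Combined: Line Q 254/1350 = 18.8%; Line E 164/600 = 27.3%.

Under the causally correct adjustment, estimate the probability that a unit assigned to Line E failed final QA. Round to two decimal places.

The in-process temperature band-specific comparison favours Line E throughout, but the pooled figures favour Line Q. The question is whether to condition on in-process temperature band.
In-process temperature band here is a post-treatment variable shaped by the line; conditioning on it would introduce bias rather than remove it. The overall comparison is the causal one.
So P(outcome | do(Line E)) is just the pooled rate for Line E: 164/600 = 0.273.

0.27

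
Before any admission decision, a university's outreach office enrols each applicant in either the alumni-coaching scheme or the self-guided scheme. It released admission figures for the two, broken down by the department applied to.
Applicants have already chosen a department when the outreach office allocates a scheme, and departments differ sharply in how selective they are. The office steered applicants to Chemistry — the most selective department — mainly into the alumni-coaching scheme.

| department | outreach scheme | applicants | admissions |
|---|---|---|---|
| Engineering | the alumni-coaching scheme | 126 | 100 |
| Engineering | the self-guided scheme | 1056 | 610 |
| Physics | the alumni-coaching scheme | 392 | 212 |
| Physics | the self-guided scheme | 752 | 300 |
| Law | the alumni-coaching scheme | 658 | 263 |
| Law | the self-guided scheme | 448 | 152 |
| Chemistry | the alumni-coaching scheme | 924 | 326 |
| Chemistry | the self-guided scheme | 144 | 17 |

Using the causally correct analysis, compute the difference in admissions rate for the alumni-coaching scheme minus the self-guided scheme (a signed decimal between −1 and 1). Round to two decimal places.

Within every department level the alumni-coaching scheme has the higher rate, yet pooled the self-guided scheme does — Simpson's reversal.
Department differs across outreach schemes for reasons unrelated to any effect of the outreach scheme itself, and it separately predicts the outcome — a classic confounder. We must compare within department levels.
Adjusting over the population distribution of department: 0.263·(0.794−0.578) + 0.254·(0.541−0.399) + 0.246·(0.400−0.339) + 0.237·(0.353−0.118) = +0.163.

+0.16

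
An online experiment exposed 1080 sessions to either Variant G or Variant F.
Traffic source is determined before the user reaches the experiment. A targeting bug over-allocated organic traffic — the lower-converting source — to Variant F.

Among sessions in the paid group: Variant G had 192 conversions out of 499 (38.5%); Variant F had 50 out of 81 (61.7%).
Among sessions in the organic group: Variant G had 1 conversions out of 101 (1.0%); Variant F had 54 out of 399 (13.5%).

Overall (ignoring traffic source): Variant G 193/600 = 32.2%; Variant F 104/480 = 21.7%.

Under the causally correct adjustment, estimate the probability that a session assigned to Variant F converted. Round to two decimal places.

0.39

Nothing the variant does changes traffic source; the imbalance is an allocation artefact. With traffic source also predicting the outcome, the pooled figure is confounded, and the within-stratum comparison is the causal one.
Standardising Variant F to the population traffic source mix: 0.537·50/81 + 0.463·54/399 = 0.394.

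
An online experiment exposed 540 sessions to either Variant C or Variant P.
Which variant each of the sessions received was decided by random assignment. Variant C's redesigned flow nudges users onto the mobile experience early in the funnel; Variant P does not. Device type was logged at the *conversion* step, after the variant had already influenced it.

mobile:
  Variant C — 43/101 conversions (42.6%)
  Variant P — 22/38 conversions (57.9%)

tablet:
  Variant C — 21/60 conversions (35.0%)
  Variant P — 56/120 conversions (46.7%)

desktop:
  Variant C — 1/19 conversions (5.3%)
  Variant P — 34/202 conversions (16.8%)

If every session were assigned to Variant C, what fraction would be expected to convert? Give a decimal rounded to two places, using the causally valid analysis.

0.36

Device type is downstream of the variant. One should not condition on a consequence of treatment, so the overall rates are the right comparison.
So P(outcome | do(Variant C)) is just the pooled rate for Variant C: 65/180 = 0.361.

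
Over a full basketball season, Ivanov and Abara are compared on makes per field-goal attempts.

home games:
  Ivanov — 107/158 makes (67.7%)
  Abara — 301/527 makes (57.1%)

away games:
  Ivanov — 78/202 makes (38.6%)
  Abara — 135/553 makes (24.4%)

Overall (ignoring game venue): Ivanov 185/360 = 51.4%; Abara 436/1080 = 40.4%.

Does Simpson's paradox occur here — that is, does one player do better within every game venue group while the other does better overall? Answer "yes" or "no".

Within each game venue level (home games 67.7% vs 57.1%; away games 38.6% vs 24.4%), Ivanov has the higher rate every time. Pooled: 51.4% vs 40.4% — Ivanov has the higher rate overall. They agree.

no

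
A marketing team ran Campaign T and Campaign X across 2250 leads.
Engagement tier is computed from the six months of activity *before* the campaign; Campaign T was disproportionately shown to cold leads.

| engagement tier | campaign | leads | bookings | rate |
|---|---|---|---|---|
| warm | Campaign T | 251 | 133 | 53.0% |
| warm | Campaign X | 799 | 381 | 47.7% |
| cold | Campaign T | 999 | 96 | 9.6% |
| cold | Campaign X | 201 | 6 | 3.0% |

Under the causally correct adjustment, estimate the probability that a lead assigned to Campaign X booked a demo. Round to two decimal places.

0.24

Nothing the campaign does changes engagement tier; the imbalance is an allocation artefact. With engagement tier also predicting the outcome, the pooled figure is confounded, and the within-stratum comparison is the causal one.
Standardising Campaign X to the population engagement tier mix: 0.467·381/799 + 0.533·6/201 = 0.238.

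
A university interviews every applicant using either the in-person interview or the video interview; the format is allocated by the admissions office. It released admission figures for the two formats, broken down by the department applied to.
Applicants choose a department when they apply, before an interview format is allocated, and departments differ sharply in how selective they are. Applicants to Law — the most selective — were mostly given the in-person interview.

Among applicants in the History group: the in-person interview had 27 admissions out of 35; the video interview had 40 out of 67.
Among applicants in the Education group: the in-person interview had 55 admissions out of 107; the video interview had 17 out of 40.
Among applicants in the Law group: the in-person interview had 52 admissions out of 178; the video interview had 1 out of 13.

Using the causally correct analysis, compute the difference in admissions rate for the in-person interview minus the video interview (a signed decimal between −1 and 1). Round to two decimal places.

+0.16

the in-person interview is higher inside every department stratum but the video interview is higher in aggregate. Whether to stratify depends on how department relates to the interview format.
Nothing the interview format does changes department; the imbalance is an allocation artefact. With department also predicting the outcome, the pooled figure is confounded, and the within-stratum comparison is the causal one.
Adjusting over the population distribution of department: 0.232·(0.771−0.597) + 0.334·(0.514−0.425) + 0.434·(0.292−0.077) = +0.164.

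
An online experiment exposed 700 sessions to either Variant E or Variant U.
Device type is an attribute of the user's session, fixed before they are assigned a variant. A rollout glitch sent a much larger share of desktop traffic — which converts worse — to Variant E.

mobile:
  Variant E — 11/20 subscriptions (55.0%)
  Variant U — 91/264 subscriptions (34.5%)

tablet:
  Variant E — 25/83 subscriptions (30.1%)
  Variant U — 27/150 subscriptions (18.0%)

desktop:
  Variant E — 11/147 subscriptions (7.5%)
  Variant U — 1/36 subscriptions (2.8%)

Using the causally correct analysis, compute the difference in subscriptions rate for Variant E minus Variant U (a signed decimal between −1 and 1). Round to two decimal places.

+0.14

Within every device type level Variant E has the higher rate, yet pooled Variant U does — Simpson's reversal.
Here device type is a common cause — it drives both which variant a case falls under and the outcome. The crude comparison mixes populations; the stratum-specific rates are the causally relevant ones.
Adjusting over the population distribution of device type: 0.406·(0.550−0.345) + 0.333·(0.301−0.180) + 0.261·(0.075−0.028) = +0.136.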